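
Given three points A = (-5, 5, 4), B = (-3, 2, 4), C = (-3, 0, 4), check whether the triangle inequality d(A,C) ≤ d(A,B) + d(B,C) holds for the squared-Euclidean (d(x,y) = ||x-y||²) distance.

d(A,B) = 2² + 3² + 0² = 13, d(B,C) = 0² + 2² + 0² = 4, d(A,C) = 2² + 5² + 0² = 29.
d(A,C) = 29 > 13 + 4 = 17. Triangle inequality is VIOLATED. (Squared-Euclidean is not a metric — this is a counterexample.)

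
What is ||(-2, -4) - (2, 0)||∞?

max(|x_i - y_i|) = max(|-2 - 2|, |-4 - 0|) = max(4, 4) = 4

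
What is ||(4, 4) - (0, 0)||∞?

max(|x_i - y_i|) = max(|4 - 0|, |4 - 0|) = max(4, 4) = 4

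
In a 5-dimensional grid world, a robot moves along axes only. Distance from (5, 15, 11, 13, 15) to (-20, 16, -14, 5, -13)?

Σ|x_i - y_i| = |5 - (-20)| + |15 - 16| + |11 - (-14)| + |13 - 5| + |15 - (-13)| = 25 + 1 + 25 + 8 + 28 = 87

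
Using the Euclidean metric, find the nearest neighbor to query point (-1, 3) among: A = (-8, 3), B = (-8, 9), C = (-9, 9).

Distances: d(A) = 7, d(B) ≈ 9.2195, d(C) = 10. Nearest: A = (-8, 3) with distance 7.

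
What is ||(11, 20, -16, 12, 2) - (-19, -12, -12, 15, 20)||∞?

max(|x_i - y_i|) = max(|11 - (-19)|, |20 - (-12)|, |-16 - (-12)|, |12 - 15|, |2 - 20|) = max(30, 32, 4, 3, 18) = 32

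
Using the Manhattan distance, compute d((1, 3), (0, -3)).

Σ|x_i - y_i| = |1 - 0| + |3 - (-3)| = 1 + 6 = 7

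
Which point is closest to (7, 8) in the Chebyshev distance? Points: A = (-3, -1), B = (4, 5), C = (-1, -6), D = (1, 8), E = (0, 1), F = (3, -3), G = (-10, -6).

Distances: d(A) = 10, d(B) = 3, d(C) = 14, d(D) = 6, d(E) = 7, d(F) = 11, d(G) = 17. Nearest: B = (4, 5) with distance 3.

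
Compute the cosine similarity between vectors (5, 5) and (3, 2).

With u = (5, 5), v = (3, 2):
u·v = 5·3 + 5·2 = 15 + 10 = 25.
|u| = √(5² + 5²) = √50, |v| = √(3² + 2²) = √13, so |u||v| = √(50·13) = √650.
cos θ = (u·v)/(|u||v|) = 25/√650 ≈ 0.9806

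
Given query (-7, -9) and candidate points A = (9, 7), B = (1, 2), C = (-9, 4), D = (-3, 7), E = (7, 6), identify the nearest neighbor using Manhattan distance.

Distances: d(A) = 32, d(B) = 19, d(C) = 15, d(D) = 20, d(E) = 29. Nearest: C = (-9, 4) with distance 15.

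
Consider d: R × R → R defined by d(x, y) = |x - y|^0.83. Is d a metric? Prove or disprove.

Yes. With 0 < p = 0.83 ≤ 1, d(x,y) = |x-y|^0.83 is a metric on R. Non-negativity and symmetry are immediate; |x-y|^0.83 = 0 ⟺ |x-y| = 0 ⟺ x = y. For the triangle inequality, the function t ↦ t^0.83 is subadditive on [0,∞) when p ≤ 1, so |x-z|^0.83 ≤ (|x-y| + |y-z|)^0.83 ≤ |x-y|^0.83 + |y-z|^0.83.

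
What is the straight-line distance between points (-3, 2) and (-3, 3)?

√(Σ(x_i - y_i)²) = √((-3 - (-3))² + (2 - 3)²)
= √(0² + (-1)²) = √(0 + 1) = √1 = 1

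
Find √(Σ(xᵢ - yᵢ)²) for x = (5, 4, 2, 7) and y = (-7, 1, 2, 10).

√(Σ(x_i - y_i)²) = √((5 - (-7))² + (4 - 1)² + (2 - 2)² + (7 - 10)²)
= √(12² + 3² + 0² + (-3)²) = √(144 + 9 + 0 + 9) = √162 ≈ 12.7279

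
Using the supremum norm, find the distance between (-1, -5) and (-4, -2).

max(|x_i - y_i|) = max(|-1 - (-4)|, |-5 - (-2)|) = max(3, 3) = 3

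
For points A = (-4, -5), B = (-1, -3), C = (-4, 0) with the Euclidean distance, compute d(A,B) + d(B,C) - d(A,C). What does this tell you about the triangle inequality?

d(A,B) = √(3² + 2²) = √13 ≈ 3.6056, d(B,C) = √(3² + 3²) = √18 ≈ 4.2426, d(A,C) = √(0² + 5²) = √25 = 5.
d(A,B) + d(B,C) - d(A,C) = 3.6056 + 4.2426 - 5 = 7.8482 - 5 = 2.8482 (to 4 decimal places). This is ≥ 0, so the triangle inequality holds for these points.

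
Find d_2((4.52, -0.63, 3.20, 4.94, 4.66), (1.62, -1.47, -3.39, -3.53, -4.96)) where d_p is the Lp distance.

(Σ|x_i - y_i|^2)^(1/2) = (|4.52 - 1.62|^2 + |-0.63 - (-1.47)|^2 + |3.2 - (-3.39)|^2 + |4.94 - (-3.53)|^2 + |4.66 - (-4.96)|^2)^(1/2)
= (2.9^2 + 0.84^2 + 6.59^2 + 8.47^2 + 9.62^2)^(1/2) = (8.41 + 0.7056 + 43.4281 + 71.7409 + 92.5444)^(1/2) = (216.829)^(1/2) ≈ 14.7251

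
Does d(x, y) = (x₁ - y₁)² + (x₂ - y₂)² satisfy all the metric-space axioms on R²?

No. The squared Euclidean distance fails the triangle inequality. Counterexample: x = (0, 0), y = (3, 4), z = (6, 8). d(x,z) = 6² + 8² = 100, but d(x,y) + d(y,z) = (3² + 4²) + (3² + 4²) = 25 + 25 = 50. Since 100 > 50, the triangle inequality is violated. (Note: √d, the ordinary Euclidean distance, IS a metric.)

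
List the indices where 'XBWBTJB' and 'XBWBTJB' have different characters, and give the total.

Differing positions: none. Hamming distance = 0.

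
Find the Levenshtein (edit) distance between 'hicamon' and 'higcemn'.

Let D[i][j] be the edit distance between the first i characters of 'hicamon' and the first j characters of 'higcemn', with D[i][0] = i, D[0][j] = j, and D[i][j] = D[i-1][j-1] if the characters match, else 1 + min(D[i-1][j], D[i][j-1], D[i-1][j-1]). Filling the table (rows: prefixes of 'hicamon', columns: prefixes of 'higcemn'):
     ε  h  i  g  c  e  m  n
  ε  0  1  2  3  4  5  6  7
  h  1  0  1  2  3  4  5  6
  i  2  1  0  1  2  3  4  5
  c  3  2  1  1  1  2  3  4
  a  4  3  2  2  2  2  3  4
  m  5  4  3  3  3  3  2  3
  o  6  5  4  4  4  4  3  3
  n  7  6  5  5  5  5  4  3
The bottom-right entry gives D[7][7] = 3, so no sequence of fewer than 3 edits works. Backtracking through the table gives one optimal edit sequence (3 edits):
  hicamon → higcamon (ins g @3)
  higcamon → higcemon (sub a→e @5)
  higcemon → higcemn (del o @7)
Edit distance = 3.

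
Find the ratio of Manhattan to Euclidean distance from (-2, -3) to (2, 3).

L1 = |-2 - 2| + |-3 - 3| = 4 + 6 = 10
L2 = √(4² + 6²) = √52 ≈ 7.2111
L1 ≥ L2 always (equality iff movement is along one axis); L1 > L2 here.
Ratio L1/L2 = 10/√52 ≈ 1.3868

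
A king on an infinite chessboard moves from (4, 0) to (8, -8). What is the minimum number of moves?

max(|x_i - y_i|) = max(|4 - 8|, |0 - (-8)|) = max(4, 8) = 8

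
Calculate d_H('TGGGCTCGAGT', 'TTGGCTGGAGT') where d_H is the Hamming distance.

Differing positions: 2, 7. Hamming distance = 2.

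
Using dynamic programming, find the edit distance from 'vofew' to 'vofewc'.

Let D[i][j] be the edit distance between the first i characters of 'vofew' and the first j characters of 'vofewc', with D[i][0] = i, D[0][j] = j, and D[i][j] = D[i-1][j-1] if the characters match, else 1 + min(D[i-1][j], D[i][j-1], D[i-1][j-1]). Filling the table (rows: prefixes of 'vofew', columns: prefixes of 'vofewc'):
     ε  v  o  f  e  w  c
  ε  0  1  2  3  4  5  6
  v  1  0  1  2  3  4  5
  o  2  1  0  1  2  3  4
  f  3  2  1  0  1  2  3
  e  4  3  2  1  0  1  2
  w  5  4  3  2  1  0  1
The bottom-right entry gives D[5][6] = 1, so no sequence of fewer than 1 edit works. Backtracking through the table gives one optimal edit sequence (1 edit):
  vofew → vofewc (ins c @6)
Edit distance = 1.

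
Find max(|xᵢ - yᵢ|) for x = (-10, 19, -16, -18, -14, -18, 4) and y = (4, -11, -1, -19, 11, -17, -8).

max(|x_i - y_i|) = max(|-10 - 4|, |19 - (-11)|, |-16 - (-1)|, |-18 - (-19)|, |-14 - 11|, |-18 - (-17)|, |4 - (-8)|) = max(14, 30, 15, 1, 25, 1, 12) = 30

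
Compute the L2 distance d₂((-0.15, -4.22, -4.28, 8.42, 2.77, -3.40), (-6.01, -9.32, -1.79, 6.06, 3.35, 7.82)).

√(Σ(x_i - y_i)²) = √((-0.15 - (-6.01))² + (-4.22 - (-9.32))² + (-4.28 - (-1.79))² + (8.42 - 6.06)² + (2.77 - 3.35)² + (-3.4 - 7.82)²)
= √(5.86² + 5.1² + (-2.49)² + 2.36² + (-0.58)² + (-11.22)²) = √(34.3396 + 26.01 + 6.2001 + 5.5696 + 0.3364 + 125.8884) = √198.3441 ≈ 14.0835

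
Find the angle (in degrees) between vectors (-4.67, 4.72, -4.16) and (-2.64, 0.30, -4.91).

With u = (-4.67, 4.72, -4.16), v = (-2.64, 0.30, -4.91):
u·v = (-4.67)·(-2.64) + 4.72·0.3 + (-4.16)·(-4.91) = 12.3288 + 1.416 + 20.4256 = 34.1704.
|u| = √((-4.67)² + 4.72² + (-4.16)²) = √(21.8089 + 22.2784 + 17.3056) = √61.3929, |v| = √((-2.64)² + 0.3² + (-4.91)²) = √(6.9696 + 0.09 + 24.1081) = √31.1677.
cos θ = (u·v)/(|u||v|) = 34.1704/(√61.3929·√31.1677) ≈ 0.781158
θ = arccos(0.781158) ≈ 38.63°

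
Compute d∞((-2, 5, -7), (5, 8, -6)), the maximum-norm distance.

max(|x_i - y_i|) = max(|-2 - 5|, |5 - 8|, |-7 - (-6)|) = max(7, 3, 1) = 7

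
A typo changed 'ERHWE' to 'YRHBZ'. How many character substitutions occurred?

Differing positions: 1, 4, 5. Hamming distance = 3.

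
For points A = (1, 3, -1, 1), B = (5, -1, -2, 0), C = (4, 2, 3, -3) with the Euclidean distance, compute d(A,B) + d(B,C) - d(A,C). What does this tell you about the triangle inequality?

d(A,B) = √(4² + 4² + 1² + 1²) = √34 ≈ 5.831, d(B,C) = √(1² + 3² + 5² + 3²) = √44 ≈ 6.6332, d(A,C) = √(3² + 1² + 4² + 4²) = √42 ≈ 6.4807.
d(A,B) + d(B,C) - d(A,C) = 5.831 + 6.6332 - 6.4807 = 12.4642 - 6.4807 = 5.9835 (to 4 decimal places). This is ≥ 0, so the triangle inequality holds for these points.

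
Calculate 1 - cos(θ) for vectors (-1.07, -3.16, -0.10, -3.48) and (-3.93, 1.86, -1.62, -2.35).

With u = (-1.07, -3.16, -0.10, -3.48), v = (-3.93, 1.86, -1.62, -2.35):
u·v = (-1.07)·(-3.93) + (-3.16)·1.86 + (-0.1)·(-1.62) + (-3.48)·(-2.35) = 4.2051 + (-5.8776) + 0.162 + 8.178 = 6.6675.
|u| = √((-1.07)² + (-3.16)² + (-0.1)² + (-3.48)²) = √(1.1449 + 9.9856 + 0.01 + 12.1104) = √23.2509, |v| = √((-3.93)² + 1.86² + (-1.62)² + (-2.35)²) = √(15.4449 + 3.4596 + 2.6244 + 5.5225) = √27.0514.
cos θ = (u·v)/(|u||v|) = 6.6675/(√23.2509·√27.0514) ≈ 0.2659
Cosine distance = 1 - cos θ ≈ 1 - 0.2659 = 0.7341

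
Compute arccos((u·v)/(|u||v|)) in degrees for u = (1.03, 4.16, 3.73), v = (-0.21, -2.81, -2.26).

With u = (1.03, 4.16, 3.73), v = (-0.21, -2.81, -2.26):
u·v = 1.03·(-0.21) + 4.16·(-2.81) + 3.73·(-2.26) = (-0.2163) + (-11.6896) + (-8.4298) = -20.3357.
|u| = √(1.03² + 4.16² + 3.73²) = √(1.0609 + 17.3056 + 13.9129) = √32.2794, |v| = √((-0.21)² + (-2.81)² + (-2.26)²) = √(0.0441 + 7.8961 + 5.1076) = √13.0478.
cos θ = (u·v)/(|u||v|) = -20.3357/(√32.2794·√13.0478) ≈ -0.990895
θ = arccos(-0.990895) ≈ 172.26°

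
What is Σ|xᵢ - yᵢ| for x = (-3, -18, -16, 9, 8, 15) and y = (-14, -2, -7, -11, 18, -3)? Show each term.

Σ|x_i - y_i| = |-3 - (-14)| + |-18 - (-2)| + |-16 - (-7)| + |9 - (-11)| + |8 - 18| + |15 - (-3)| = 11 + 16 + 9 + 20 + 10 + 18 = 84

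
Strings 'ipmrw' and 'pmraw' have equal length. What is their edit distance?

Let D[i][j] be the edit distance between the first i characters of 'ipmrw' and the first j characters of 'pmraw', with D[i][0] = i, D[0][j] = j, and D[i][j] = D[i-1][j-1] if the characters match, else 1 + min(D[i-1][j], D[i][j-1], D[i-1][j-1]). Filling the table (rows: prefixes of 'ipmrw', columns: prefixes of 'pmraw'):
     ε  p  m  r  a  w
  ε  0  1  2  3  4  5
  i  1  1  2  3  4  5
  p  2  1  2  3  4  5
  m  3  2  1  2  3  4
  r  4  3  2  1  2  3
  w  5  4  3  2  2  2
The bottom-right entry gives D[5][5] = 2, so no sequence of fewer than 2 edits works. Backtracking through the table gives one optimal edit sequence (2 edits):
  ipmrw → pmrw (del i @1)
  pmrw → pmraw (ins a @4)
Edit distance = 2.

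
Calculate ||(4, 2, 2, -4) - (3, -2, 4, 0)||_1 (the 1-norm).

Σ|x_i - y_i| = |4 - 3| + |2 - (-2)| + |2 - 4| + |-4 - 0| = 1 + 4 + 2 + 4 = 11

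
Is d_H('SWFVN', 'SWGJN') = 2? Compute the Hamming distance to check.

Differing positions: 3, 4. Hamming distance = 2, so the claim is true.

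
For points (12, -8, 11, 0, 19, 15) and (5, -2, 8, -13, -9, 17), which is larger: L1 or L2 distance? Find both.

L1 = |12 - 5| + |-8 - (-2)| + |11 - 8| + |0 - (-13)| + |19 - (-9)| + |15 - 17| = 7 + 6 + 3 + 13 + 28 + 2 = 59
L2 = √(7² + 6² + 3² + 13² + 28² + 2²) = √1051 ≈ 32.4191
L1 ≥ L2 always (equality iff movement is along one axis); L1 > L2 here.
Ratio L1/L2 = 59/√1051 ≈ 1.8199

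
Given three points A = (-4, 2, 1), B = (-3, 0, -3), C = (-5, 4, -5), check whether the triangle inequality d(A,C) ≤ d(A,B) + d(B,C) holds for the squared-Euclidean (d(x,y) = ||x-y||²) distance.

d(A,B) = 1² + 2² + 4² = 21, d(B,C) = 2² + 4² + 2² = 24, d(A,C) = 1² + 2² + 6² = 41.
d(A,C) = 41 ≤ 21 + 24 = 45. Triangle inequality is satisfied.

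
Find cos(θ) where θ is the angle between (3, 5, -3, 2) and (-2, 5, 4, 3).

With u = (3, 5, -3, 2), v = (-2, 5, 4, 3):
u·v = 3·(-2) + 5·5 + (-3)·4 + 2·3 = (-6) + 25 + (-12) + 6 = 13.
|u| = √(3² + 5² + (-3)² + 2²) = √47, |v| = √((-2)² + 5² + 4² + 3²) = √54, so |u||v| = √(47·54) = √2538.
cos θ = (u·v)/(|u||v|) = 13/√2538 ≈ 0.258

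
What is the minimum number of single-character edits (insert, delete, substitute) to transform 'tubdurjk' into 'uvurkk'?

Let D[i][j] be the edit distance between the first i characters of 'tubdurjk' and the first j characters of 'uvurkk', with D[i][0] = i, D[0][j] = j, and D[i][j] = D[i-1][j-1] if the characters match, else 1 + min(D[i-1][j], D[i][j-1], D[i-1][j-1]). Filling the table (rows: prefixes of 'tubdurjk', columns: prefixes of 'uvurkk'):
     ε  u  v  u  r  k  k
  ε  0  1  2  3  4  5  6
  t  1  1  2  3  4  5  6
  u  2  1  2  2  3  4  5
  b  3  2  2  3  3  4  5
  d  4  3  3  3  4  4  5
  u  5  4  4  3  4  5  5
  r  6  5  5  4  3  4  5
  j  7  6  6  5  4  4  5
  k  8  7  7  6  5  4  4
The bottom-right entry gives D[8][6] = 4, so no sequence of fewer than 4 edits works. Backtracking through the table gives one optimal edit sequence (4 edits):
  tubdurjk → ubdurjk (del t @1)
  ubdurjk → udurjk (del b @2)
  udurjk → uvurjk (sub d→v @2)
  uvurjk → uvurkk (sub j→k @5)
Edit distance = 4.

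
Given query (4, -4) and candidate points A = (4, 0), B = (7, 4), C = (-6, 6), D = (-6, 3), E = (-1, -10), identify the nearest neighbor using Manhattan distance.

Distances: d(A) = 4, d(B) = 11, d(C) = 20, d(D) = 17, d(E) = 11. Nearest: A = (4, 0) with distance 4.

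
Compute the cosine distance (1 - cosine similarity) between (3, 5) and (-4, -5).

With u = (3, 5), v = (-4, -5):
u·v = 3·(-4) + 5·(-5) = (-12) + (-25) = -37.
|u| = √(3² + 5²) = √34, |v| = √((-4)² + (-5)²) = √41, so |u||v| = √(34·41) = √1394.
cos θ = (u·v)/(|u||v|) = -37/√1394 ≈ -0.991
Cosine distance = 1 - cos θ ≈ 1 - (-0.991) = 1.991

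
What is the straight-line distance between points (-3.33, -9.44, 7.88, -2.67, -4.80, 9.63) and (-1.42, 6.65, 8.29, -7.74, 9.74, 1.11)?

√(Σ(x_i - y_i)²) = √((-3.33 - (-1.42))² + (-9.44 - 6.65)² + (7.88 - 8.29)² + (-2.67 - (-7.74))² + (-4.8 - 9.74)² + (9.63 - 1.11)²)
= √((-1.91)² + (-16.09)² + (-0.41)² + 5.07² + (-14.54)² + 8.52²) = √(3.6481 + 258.8881 + 0.1681 + 25.7049 + 211.4116 + 72.5904) = √572.4112 ≈ 23.9251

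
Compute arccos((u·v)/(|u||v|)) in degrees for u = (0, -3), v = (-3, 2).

With u = (0, -3), v = (-3, 2):
u·v = 0·(-3) + (-3)·2 = 0 + (-6) = -6.
|u| = √(0² + (-3)²) = √9, |v| = √((-3)² + 2²) = √13, so |u||v| = √(9·13) = √117.
cos θ = (u·v)/(|u||v|) = -6/√117 ≈ -0.5547
θ = arccos(-0.5547) ≈ 123.69°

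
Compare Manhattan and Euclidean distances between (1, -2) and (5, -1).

L1 = |1 - 5| + |-2 - (-1)| = 4 + 1 = 5
L2 = √(4² + 1²) = √17 ≈ 4.1231
L1 ≥ L2 always (equality iff movement is along one axis); L1 > L2 here.
Ratio L1/L2 = 5/√17 ≈ 1.2127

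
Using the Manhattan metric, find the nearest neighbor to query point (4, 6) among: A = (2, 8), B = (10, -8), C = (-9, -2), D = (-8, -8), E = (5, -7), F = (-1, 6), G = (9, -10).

Distances: d(A) = 4, d(B) = 20, d(C) = 21, d(D) = 26, d(E) = 14, d(F) = 5, d(G) = 21. Nearest: A = (2, 8) with distance 4.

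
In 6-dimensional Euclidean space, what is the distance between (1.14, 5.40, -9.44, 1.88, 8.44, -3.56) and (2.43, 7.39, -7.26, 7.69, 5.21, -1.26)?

√(Σ(x_i - y_i)²) = √((1.14 - 2.43)² + (5.4 - 7.39)² + (-9.44 - (-7.26))² + (1.88 - 7.69)² + (8.44 - 5.21)² + (-3.56 - (-1.26))²)
= √((-1.29)² + (-1.99)² + (-2.18)² + (-5.81)² + 3.23² + (-2.3)²) = √(1.6641 + 3.9601 + 4.7524 + 33.7561 + 10.4329 + 5.29) = √59.8556 ≈ 7.7366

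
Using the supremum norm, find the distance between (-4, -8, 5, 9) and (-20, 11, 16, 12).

max(|x_i - y_i|) = max(|-4 - (-20)|, |-8 - 11|, |5 - 16|, |9 - 12|) = max(16, 19, 11, 3) = 19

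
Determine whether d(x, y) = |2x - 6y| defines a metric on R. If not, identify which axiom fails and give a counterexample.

No. d fails symmetry: d(2, 9) = |2·2 - 6·9| = |-50| = 50, but d(9, 2) = |2·9 - 6·2| = |6| = 6. Since 50 ≠ 6, d(x,y) ≠ d(y,x) in general.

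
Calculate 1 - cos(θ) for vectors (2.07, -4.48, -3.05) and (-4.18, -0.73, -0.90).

With u = (2.07, -4.48, -3.05), v = (-4.18, -0.73, -0.90):
u·v = 2.07·(-4.18) + (-4.48)·(-0.73) + (-3.05)·(-0.9) = (-8.6526) + 3.2704 + 2.745 = -2.6372.
|u| = √(2.07² + (-4.48)² + (-3.05)²) = √(4.2849 + 20.0704 + 9.3025) = √33.6578, |v| = √((-4.18)² + (-0.73)² + (-0.9)²) = √(17.4724 + 0.5329 + 0.81) = √18.8153.
cos θ = (u·v)/(|u||v|) = -2.6372/(√33.6578·√18.8153) ≈ -0.1048
Cosine distance = 1 - cos θ ≈ 1 - (-0.1048) = 1.1048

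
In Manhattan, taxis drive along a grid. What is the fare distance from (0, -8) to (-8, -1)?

Σ|x_i - y_i| = |0 - (-8)| + |-8 - (-1)| = 8 + 7 = 15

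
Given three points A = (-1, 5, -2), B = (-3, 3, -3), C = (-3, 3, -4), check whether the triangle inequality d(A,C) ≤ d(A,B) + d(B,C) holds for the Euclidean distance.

d(A,B) = √(2² + 2² + 1²) = √9 = 3, d(B,C) = √(0² + 0² + 1²) = √1 = 1, d(A,C) = √(2² + 2² + 2²) = √12 ≈ 3.4641.
d(A,C) ≈ 3.4641 ≤ 3 + 1 = 4. Triangle inequality is satisfied.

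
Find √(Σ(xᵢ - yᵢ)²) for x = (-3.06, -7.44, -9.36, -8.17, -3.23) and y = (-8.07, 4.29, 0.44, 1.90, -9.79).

√(Σ(x_i - y_i)²) = √((-3.06 - (-8.07))² + (-7.44 - 4.29)² + (-9.36 - 0.44)² + (-8.17 - 1.9)² + (-3.23 - (-9.79))²)
= √(5.01² + (-11.73)² + (-9.8)² + (-10.07)² + 6.56²) = √(25.1001 + 137.5929 + 96.04 + 101.4049 + 43.0336) = √403.1715 ≈ 20.0791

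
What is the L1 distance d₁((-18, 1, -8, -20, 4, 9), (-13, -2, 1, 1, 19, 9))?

Σ|x_i - y_i| = |-18 - (-13)| + |1 - (-2)| + |-8 - 1| + |-20 - 1| + |4 - 19| + |9 - 9| = 5 + 3 + 9 + 21 + 15 + 0 = 53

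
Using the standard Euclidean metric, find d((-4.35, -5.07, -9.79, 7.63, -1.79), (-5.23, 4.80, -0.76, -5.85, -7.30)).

√(Σ(x_i - y_i)²) = √((-4.35 - (-5.23))² + (-5.07 - 4.8)² + (-9.79 - (-0.76))² + (7.63 - (-5.85))² + (-1.79 - (-7.3))²)
= √(0.88² + (-9.87)² + (-9.03)² + 13.48² + 5.51²) = √(0.7744 + 97.4169 + 81.5409 + 181.7104 + 30.3601) = √391.8027 ≈ 19.794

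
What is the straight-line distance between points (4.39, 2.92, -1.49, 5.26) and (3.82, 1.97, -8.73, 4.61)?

√(Σ(x_i - y_i)²) = √((4.39 - 3.82)² + (2.92 - 1.97)² + (-1.49 - (-8.73))² + (5.26 - 4.61)²)
= √(0.57² + 0.95² + 7.24² + 0.65²) = √(0.3249 + 0.9025 + 52.4176 + 0.4225) = √54.0675 ≈ 7.3531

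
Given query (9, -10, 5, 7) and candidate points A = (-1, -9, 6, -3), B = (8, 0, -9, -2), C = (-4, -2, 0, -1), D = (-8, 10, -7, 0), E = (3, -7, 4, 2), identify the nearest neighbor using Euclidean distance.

Distances: d(A) ≈ 14.2127, d(B) ≈ 19.4422, d(C) ≈ 17.9444, d(D) ≈ 29.6985, d(E) ≈ 8.4261. Nearest: E = (3, -7, 4, 2) with distance 8.4261.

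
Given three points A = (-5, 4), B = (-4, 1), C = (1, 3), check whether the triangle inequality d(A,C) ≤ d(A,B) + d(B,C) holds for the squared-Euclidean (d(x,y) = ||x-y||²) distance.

d(A,B) = 1² + 3² = 10, d(B,C) = 5² + 2² = 29, d(A,C) = 6² + 1² = 37.
d(A,C) = 37 ≤ 10 + 29 = 39. Triangle inequality is satisfied.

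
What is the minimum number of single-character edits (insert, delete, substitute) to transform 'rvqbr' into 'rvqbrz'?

Let D[i][j] be the edit distance between the first i characters of 'rvqbr' and the first j characters of 'rvqbrz', with D[i][0] = i, D[0][j] = j, and D[i][j] = D[i-1][j-1] if the characters match, else 1 + min(D[i-1][j], D[i][j-1], D[i-1][j-1]). Filling the table (rows: prefixes of 'rvqbr', columns: prefixes of 'rvqbrz'):
     ε  r  v  q  b  r  z
  ε  0  1  2  3  4  5  6
  r  1  0  1  2  3  4  5
  v  2  1  0  1  2  3  4
  q  3  2  1  0  1  2  3
  b  4  3  2  1  0  1  2
  r  5  4  3  2  1  0  1
The bottom-right entry gives D[5][6] = 1, so no sequence of fewer than 1 edit works. Backtracking through the table gives one optimal edit sequence (1 edit):
  rvqbr → rvqbrz (ins z @6)
Edit distance = 1.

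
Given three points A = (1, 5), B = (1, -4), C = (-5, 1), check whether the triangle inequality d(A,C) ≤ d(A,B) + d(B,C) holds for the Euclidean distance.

d(A,B) = √(0² + 9²) = √81 = 9, d(B,C) = √(6² + 5²) = √61 ≈ 7.8102, d(A,C) = √(6² + 4²) = √52 ≈ 7.2111.
d(A,C) ≈ 7.2111 ≤ 9 + 7.8102 = 16.8102. Triangle inequality is satisfied.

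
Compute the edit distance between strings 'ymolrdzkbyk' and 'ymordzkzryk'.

Let D[i][j] be the edit distance between the first i characters of 'ymolrdzkbyk' and the first j characters of 'ymordzkzryk', with D[i][0] = i, D[0][j] = j, and D[i][j] = D[i-1][j-1] if the characters match, else 1 + min(D[i-1][j], D[i][j-1], D[i-1][j-1]). Filling the table (rows: prefixes of 'ymolrdzkbyk', columns: prefixes of 'ymordzkzryk'):
     ε  y  m  o  r  d  z  k  z  r  y  k
  ε  0  1  2  3  4  5  6  7  8  9 10 11
  y  1  0  1  2  3  4  5  6  7  8  9 10
  m  2  1  0  1  2  3  4  5  6  7  8  9
  o  3  2  1  0  1  2  3  4  5  6  7  8
  l  4  3  2  1  1  2  3  4  5  6  7  8
  r  5  4  3  2  1  2  3  4  5  5  6  7
  d  6  5  4  3  2  1  2  3  4  5  6  7
  z  7  6  5  4  3  2  1  2  3  4  5  6
  k  8  7  6  5  4  3  2  1  2  3  4  5
  b  9  8  7  6  5  4  3  2  2  3  4  5
  y 10  9  8  7  6  5  4  3  3  3  3  4
  k 11 10  9  8  7  6  5  4  4  4  4  3
The bottom-right entry gives D[11][11] = 3, so no sequence of fewer than 3 edits works. Backtracking through the table gives one optimal edit sequence (3 edits):
  ymolrdzkbyk → ymordzkbyk (del l @4)
  ymordzkbyk → ymordzkzbyk (ins z @8)
  ymordzkzbyk → ymordzkzryk (sub b→r @9)
Edit distance = 3.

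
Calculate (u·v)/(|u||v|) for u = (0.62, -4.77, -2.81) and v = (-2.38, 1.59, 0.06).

With u = (0.62, -4.77, -2.81), v = (-2.38, 1.59, 0.06):
u·v = 0.62·(-2.38) + (-4.77)·1.59 + (-2.81)·0.06 = (-1.4756) + (-7.5843) + (-0.1686) = -9.2285.
|u| = √(0.62² + (-4.77)² + (-2.81)²) = √(0.3844 + 22.7529 + 7.8961) = √31.0334, |v| = √((-2.38)² + 1.59² + 0.06²) = √(5.6644 + 2.5281 + 0.0036) = √8.1961.
cos θ = (u·v)/(|u||v|) = -9.2285/(√31.0334·√8.1961) ≈ -0.5786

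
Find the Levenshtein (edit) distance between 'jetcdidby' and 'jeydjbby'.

Let D[i][j] be the edit distance between the first i characters of 'jetcdidby' and the first j characters of 'jeydjbby', with D[i][0] = i, D[0][j] = j, and D[i][j] = D[i-1][j-1] if the characters match, else 1 + min(D[i-1][j], D[i][j-1], D[i-1][j-1]). Filling the table (rows: prefixes of 'jetcdidby', columns: prefixes of 'jeydjbby'):
     ε  j  e  y  d  j  b  b  y
  ε  0  1  2  3  4  5  6  7  8
  j  1  0  1  2  3  4  5  6  7
  e  2  1  0  1  2  3  4  5  6
  t  3  2  1  1  2  3  4  5  6
  c  4  3  2  2  2  3  4  5  6
  d  5  4  3  3  2  3  4  5  6
  i  6  5  4  4  3  3  4  5  6
  d  7  6  5  5  4  4  4  5  6
  b  8  7  6  6  5  5  4  4  5
  y  9  8  7  6  6  6  5  5  4
The bottom-right entry gives D[9][8] = 4, so no sequence of fewer than 4 edits works. Backtracking through the table gives one optimal edit sequence (4 edits):
  jetcdidby → jecdidby (del t @3)
  jecdidby → jeydidby (sub c→y @3)
  jeydidby → jeydjdby (sub i→j @5)
  jeydjdby → jeydjbby (sub d→b @6)
Edit distance = 4.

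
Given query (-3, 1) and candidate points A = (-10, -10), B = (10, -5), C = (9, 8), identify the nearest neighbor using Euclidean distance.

Distances: d(A) ≈ 13.0384, d(B) ≈ 14.3178, d(C) ≈ 13.8924. Nearest: A = (-10, -10) with distance 13.0384.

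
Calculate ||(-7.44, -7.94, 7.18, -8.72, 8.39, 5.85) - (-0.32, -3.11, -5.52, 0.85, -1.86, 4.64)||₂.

√(Σ(x_i - y_i)²) = √((-7.44 - (-0.32))² + (-7.94 - (-3.11))² + (7.18 - (-5.52))² + (-8.72 - 0.85)² + (8.39 - (-1.86))² + (5.85 - 4.64)²)
= √((-7.12)² + (-4.83)² + 12.7² + (-9.57)² + 10.25² + 1.21²) = √(50.6944 + 23.3289 + 161.29 + 91.5849 + 105.0625 + 1.4641) = √433.4248 ≈ 20.8189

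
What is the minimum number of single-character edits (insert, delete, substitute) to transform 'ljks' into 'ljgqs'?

Let D[i][j] be the edit distance between the first i characters of 'ljks' and the first j characters of 'ljgqs', with D[i][0] = i, D[0][j] = j, and D[i][j] = D[i-1][j-1] if the characters match, else 1 + min(D[i-1][j], D[i][j-1], D[i-1][j-1]). Filling the table (rows: prefixes of 'ljks', columns: prefixes of 'ljgqs'):
     ε  l  j  g  q  s
  ε  0  1  2  3  4  5
  l  1  0  1  2  3  4
  j  2  1  0  1  2  3
  k  3  2  1  1  2  3
  s  4  3  2  2  2  2
The bottom-right entry gives D[4][5] = 2, so no sequence of fewer than 2 edits works. Backtracking through the table gives one optimal edit sequence (2 edits):
  ljks → ljgks (ins g @3)
  ljgks → ljgqs (sub k→q @4)
Edit distance = 2.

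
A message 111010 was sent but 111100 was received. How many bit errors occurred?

Differing positions: 4, 5. Hamming distance = 2.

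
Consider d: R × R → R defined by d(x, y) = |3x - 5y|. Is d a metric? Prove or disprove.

No. d fails symmetry: d(2, 7) = |3·2 - 5·7| = |-29| = 29, but d(7, 2) = |3·7 - 5·2| = |11| = 11. Since 29 ≠ 11, d(x,y) ≠ d(y,x) in general.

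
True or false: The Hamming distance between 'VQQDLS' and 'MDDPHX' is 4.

Differing positions: 1, 2, 3, 4, 5, 6. Hamming distance = 6, so the claim that d_H = 4 is false.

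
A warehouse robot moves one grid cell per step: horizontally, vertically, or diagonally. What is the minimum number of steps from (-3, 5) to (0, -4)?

max(|x_i - y_i|) = max(|-3 - 0|, |5 - (-4)|) = max(3, 9) = 9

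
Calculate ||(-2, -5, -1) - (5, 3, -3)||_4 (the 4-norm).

(Σ|x_i - y_i|^4)^(1/4) = (|-2 - 5|^4 + |-5 - 3|^4 + |-1 - (-3)|^4)^(1/4)
= (7^4 + 8^4 + 2^4)^(1/4) = (2401 + 4096 + 16)^(1/4) = (6513)^(1/4) ≈ 8.9835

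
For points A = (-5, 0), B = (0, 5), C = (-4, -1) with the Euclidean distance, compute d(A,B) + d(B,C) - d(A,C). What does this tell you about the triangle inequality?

d(A,B) = √(5² + 5²) = √50 ≈ 7.0711, d(B,C) = √(4² + 6²) = √52 ≈ 7.2111, d(A,C) = √(1² + 1²) = √2 ≈ 1.4142.
d(A,B) + d(B,C) - d(A,C) = 7.0711 + 7.2111 - 1.4142 = 14.2822 - 1.4142 = 12.868 (to 4 decimal places). This is ≥ 0, so the triangle inequality holds for these points.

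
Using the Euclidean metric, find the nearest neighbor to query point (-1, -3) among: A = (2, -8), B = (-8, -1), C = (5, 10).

Distances: d(A) ≈ 5.831, d(B) ≈ 7.2801, d(C) ≈ 14.3178. Nearest: A = (2, -8) with distance 5.831.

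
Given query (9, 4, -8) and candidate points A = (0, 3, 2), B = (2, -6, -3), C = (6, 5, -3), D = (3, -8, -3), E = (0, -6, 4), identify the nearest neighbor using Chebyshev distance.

Distances: d(A) = 10, d(B) = 10, d(C) = 5, d(D) = 12, d(E) = 12. Nearest: C = (6, 5, -3) with distance 5.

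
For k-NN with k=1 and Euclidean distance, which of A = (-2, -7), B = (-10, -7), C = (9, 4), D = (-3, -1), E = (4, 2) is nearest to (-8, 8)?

Distances: d(A) ≈ 16.1555, d(B) ≈ 15.1327, d(C) ≈ 17.4642, d(D) ≈ 10.2956, d(E) ≈ 13.4164. Nearest: D = (-3, -1) with distance 10.2956.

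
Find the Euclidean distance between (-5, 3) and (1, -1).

√(Σ(x_i - y_i)²) = √((-5 - 1)² + (3 - (-1))²)
= √((-6)² + 4²) = √(36 + 16) = √52 ≈ 7.2111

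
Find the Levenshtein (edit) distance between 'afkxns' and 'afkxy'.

Let D[i][j] be the edit distance between the first i characters of 'afkxns' and the first j characters of 'afkxy', with D[i][0] = i, D[0][j] = j, and D[i][j] = D[i-1][j-1] if the characters match, else 1 + min(D[i-1][j], D[i][j-1], D[i-1][j-1]). Filling the table (rows: prefixes of 'afkxns', columns: prefixes of 'afkxy'):
     ε  a  f  k  x  y
  ε  0  1  2  3  4  5
  a  1  0  1  2  3  4
  f  2  1  0  1  2  3
  k  3  2  1  0  1  2
  x  4  3  2  1  0  1
  n  5  4  3  2  1  1
  s  6  5  4  3  2  2
The bottom-right entry gives D[6][5] = 2, so no sequence of fewer than 2 edits works. Backtracking through the table gives one optimal edit sequence (2 edits):
  afkxns → afkxs (del n @5)
  afkxs → afkxy (sub s→y @5)
Edit distance = 2.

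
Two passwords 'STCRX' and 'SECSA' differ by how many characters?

Differing positions: 2, 4, 5. Hamming distance = 3.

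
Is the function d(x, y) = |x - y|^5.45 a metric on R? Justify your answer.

No. d(x,y) = |x-y|^5.45 fails the triangle inequality since p = 5.45 > 1. Counterexample: x = 2, y = 5, z = 14. d(x,z) = |2 - 14|^5.45 = 12^5.45 ≈ 761268.3793, but d(x,y) + d(y,z) = 3^5.45 + 9^5.45 ≈ 398.3922 + 158716.3533 = 159114.7455. Since 761268.3793 > 159114.7455, the triangle inequality is violated.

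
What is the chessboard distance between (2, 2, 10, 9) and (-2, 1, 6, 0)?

max(|x_i - y_i|) = max(|2 - (-2)|, |2 - 1|, |10 - 6|, |9 - 0|) = max(4, 1, 4, 9) = 9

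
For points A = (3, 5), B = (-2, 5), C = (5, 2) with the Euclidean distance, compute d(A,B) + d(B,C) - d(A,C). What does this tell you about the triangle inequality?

d(A,B) = √(5² + 0²) = √25 = 5, d(B,C) = √(7² + 3²) = √58 ≈ 7.6158, d(A,C) = √(2² + 3²) = √13 ≈ 3.6056.
d(A,B) + d(B,C) - d(A,C) = 5 + 7.6158 - 3.6056 = 12.6158 - 3.6056 = 9.0102 (to 4 decimal places). This is ≥ 0, so the triangle inequality holds for these points.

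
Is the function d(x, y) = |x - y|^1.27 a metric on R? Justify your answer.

No. d(x,y) = |x-y|^1.27 fails the triangle inequality since p = 1.27 > 1. Counterexample: x = 5, y = 17, z = 21. d(x,z) = |5 - 21|^1.27 = 16^1.27 ≈ 33.8246, but d(x,y) + d(y,z) = 12^1.27 + 4^1.27 ≈ 23.4725 + 5.8159 = 29.2884. Since 33.8246 > 29.2884, the triangle inequality is violated.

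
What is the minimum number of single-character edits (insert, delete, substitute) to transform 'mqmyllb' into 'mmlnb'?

Let D[i][j] be the edit distance between the first i characters of 'mqmyllb' and the first j characters of 'mmlnb', with D[i][0] = i, D[0][j] = j, and D[i][j] = D[i-1][j-1] if the characters match, else 1 + min(D[i-1][j], D[i][j-1], D[i-1][j-1]). Filling the table (rows: prefixes of 'mqmyllb', columns: prefixes of 'mmlnb'):
     ε  m  m  l  n  b
  ε  0  1  2  3  4  5
  m  1  0  1  2  3  4
  q  2  1  1  2  3  4
  m  3  2  1  2  3  4
  y  4  3  2  2  3  4
  l  5  4  3  2  3  4
  l  6  5  4  3  3  4
  b  7  6  5  4  4  3
The bottom-right entry gives D[7][5] = 3, so no sequence of fewer than 3 edits works. Backtracking through the table gives one optimal edit sequence (3 edits):
  mqmyllb → mmyllb (del q @2)
  mmyllb → mmllb (del y @3)
  mmllb → mmlnb (sub l→n @4)
Edit distance = 3.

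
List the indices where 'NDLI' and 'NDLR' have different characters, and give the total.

Differing positions: 4. Hamming distance = 1.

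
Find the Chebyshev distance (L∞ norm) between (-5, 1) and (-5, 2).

max(|x_i - y_i|) = max(|-5 - (-5)|, |1 - 2|) = max(0, 1) = 1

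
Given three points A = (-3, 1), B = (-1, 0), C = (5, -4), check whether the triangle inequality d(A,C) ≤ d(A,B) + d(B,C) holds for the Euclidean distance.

d(A,B) = √(2² + 1²) = √5 ≈ 2.2361, d(B,C) = √(6² + 4²) = √52 ≈ 7.2111, d(A,C) = √(8² + 5²) = √89 ≈ 9.434.
d(A,C) ≈ 9.434 ≤ 2.2361 + 7.2111 = 9.4472. Triangle inequality is satisfied.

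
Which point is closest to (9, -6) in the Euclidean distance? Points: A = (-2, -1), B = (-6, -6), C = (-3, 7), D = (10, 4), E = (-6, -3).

Distances: d(A) ≈ 12.083, d(B) = 15, d(C) ≈ 17.6918, d(D) ≈ 10.0499, d(E) ≈ 15.2971. Nearest: D = (10, 4) with distance 10.0499.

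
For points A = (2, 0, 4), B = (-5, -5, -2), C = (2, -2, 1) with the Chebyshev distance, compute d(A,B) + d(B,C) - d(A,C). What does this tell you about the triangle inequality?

d(A,B) = max(7, 5, 6) = 7, d(B,C) = max(7, 3, 3) = 7, d(A,C) = max(0, 2, 3) = 3.
d(A,B) + d(B,C) - d(A,C) = 7 + 7 - 3 = 14 - 3 = 11. This is ≥ 0, so the triangle inequality holds for these points.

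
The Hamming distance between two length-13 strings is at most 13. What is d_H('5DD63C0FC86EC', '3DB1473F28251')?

Differing positions: 1, 3, 4, 5, 6, 7, 9, 11, 12, 13. Hamming distance = 10. The maximum possible Hamming distance for length-13 strings is 13, so d_H/13 = 10/13 ≈ 0.7692.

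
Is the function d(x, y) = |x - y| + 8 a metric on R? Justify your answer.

No. d fails identity of indiscernibles (specifically d(x,x) = 0): d(-4, -4) = |-4 - (-4)| + 8 = 0 + 8 = 8 ≠ 0.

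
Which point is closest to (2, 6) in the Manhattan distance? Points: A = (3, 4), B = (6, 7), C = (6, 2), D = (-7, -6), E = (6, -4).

Distances: d(A) = 3, d(B) = 5, d(C) = 8, d(D) = 21, d(E) = 14. Nearest: A = (3, 4) with distance 3.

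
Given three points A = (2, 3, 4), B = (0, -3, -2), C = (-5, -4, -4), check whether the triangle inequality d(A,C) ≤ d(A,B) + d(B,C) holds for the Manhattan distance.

d(A,B) = 2 + 6 + 6 = 14, d(B,C) = 5 + 1 + 2 = 8, d(A,C) = 7 + 7 + 8 = 22.
d(A,C) = 22 ≤ 14 + 8 = 22. Triangle inequality is satisfied.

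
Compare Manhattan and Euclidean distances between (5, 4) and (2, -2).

L1 = |5 - 2| + |4 - (-2)| = 3 + 6 = 9
L2 = √(3² + 6²) = √45 ≈ 6.7082
L1 ≥ L2 always (equality iff movement is along one axis); L1 > L2 here.
Ratio L1/L2 = 9/√45 ≈ 1.3416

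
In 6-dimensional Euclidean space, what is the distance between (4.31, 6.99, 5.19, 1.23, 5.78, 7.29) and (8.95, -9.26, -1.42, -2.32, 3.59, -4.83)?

√(Σ(x_i - y_i)²) = √((4.31 - 8.95)² + (6.99 - (-9.26))² + (5.19 - (-1.42))² + (1.23 - (-2.32))² + (5.78 - 3.59)² + (7.29 - (-4.83))²)
= √((-4.64)² + 16.25² + 6.61² + 3.55² + 2.19² + 12.12²) = √(21.5296 + 264.0625 + 43.6921 + 12.6025 + 4.7961 + 146.8944) = √493.5772 ≈ 22.2166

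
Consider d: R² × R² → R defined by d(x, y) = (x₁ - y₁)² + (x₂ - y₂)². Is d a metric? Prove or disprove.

No. The squared Euclidean distance fails the triangle inequality. Counterexample: x = (0, 0), y = (3, 4), z = (6, 8). d(x,z) = 6² + 8² = 100, but d(x,y) + d(y,z) = (3² + 4²) + (3² + 4²) = 25 + 25 = 50. Since 100 > 50, the triangle inequality is violated. (Note: √d, the ordinary Euclidean distance, IS a metric.)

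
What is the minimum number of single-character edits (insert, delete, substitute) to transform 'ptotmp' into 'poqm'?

Let D[i][j] be the edit distance between the first i characters of 'ptotmp' and the first j characters of 'poqm', with D[i][0] = i, D[0][j] = j, and D[i][j] = D[i-1][j-1] if the characters match, else 1 + min(D[i-1][j], D[i][j-1], D[i-1][j-1]). Filling the table (rows: prefixes of 'ptotmp', columns: prefixes of 'poqm'):
     ε  p  o  q  m
  ε  0  1  2  3  4
  p  1  0  1  2  3
  t  2  1  1  2  3
  o  3  2  1  2  3
  t  4  3  2  2  3
  m  5  4  3  3  2
  p  6  5  4  4  3
The bottom-right entry gives D[6][4] = 3, so no sequence of fewer than 3 edits works. Backtracking through the table gives one optimal edit sequence (3 edits):
  ptotmp → potmp (del t @2)
  potmp → poqmp (sub t→q @3)
  poqmp → poqm (del p @5)
Edit distance = 3.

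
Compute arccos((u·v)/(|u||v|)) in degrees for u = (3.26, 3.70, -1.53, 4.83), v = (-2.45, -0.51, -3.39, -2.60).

With u = (3.26, 3.70, -1.53, 4.83), v = (-2.45, -0.51, -3.39, -2.60):
u·v = 3.26·(-2.45) + 3.7·(-0.51) + (-1.53)·(-3.39) + 4.83·(-2.6) = (-7.987) + (-1.887) + 5.1867 + (-12.558) = -17.2453.
|u| = √(3.26² + 3.7² + (-1.53)² + 4.83²) = √(10.6276 + 13.69 + 2.3409 + 23.3289) = √49.9874, |v| = √((-2.45)² + (-0.51)² + (-3.39)² + (-2.6)²) = √(6.0025 + 0.2601 + 11.4921 + 6.76) = √24.5147.
cos θ = (u·v)/(|u||v|) = -17.2453/(√49.9874·√24.5147) ≈ -0.492637
θ = arccos(-0.492637) ≈ 119.51°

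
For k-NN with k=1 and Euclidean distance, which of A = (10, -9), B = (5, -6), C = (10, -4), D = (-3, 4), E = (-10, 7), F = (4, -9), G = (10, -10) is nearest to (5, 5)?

Distances: d(A) ≈ 14.8661, d(B) = 11, d(C) ≈ 10.2956, d(D) ≈ 8.0623, d(E) ≈ 15.1327, d(F) ≈ 14.0357, d(G) ≈ 15.8114. Nearest: D = (-3, 4) with distance 8.0623.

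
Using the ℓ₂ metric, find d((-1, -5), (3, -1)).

√(Σ(x_i - y_i)²) = √((-1 - 3)² + (-5 - (-1))²)
= √((-4)² + (-4)²) = √(16 + 16) = √32 ≈ 5.6569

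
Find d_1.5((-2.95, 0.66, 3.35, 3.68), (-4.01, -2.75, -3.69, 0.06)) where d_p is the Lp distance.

(Σ|x_i - y_i|^1.5)^(1/1.5) = (|-2.95 - (-4.01)|^1.5 + |0.66 - (-2.75)|^1.5 + |3.35 - (-3.69)|^1.5 + |3.68 - 0.06|^1.5)^(1/1.5)
= (1.06^1.5 + 3.41^1.5 + 7.04^1.5 + 3.62^1.5)^(1/1.5) ≈ (1.0913 + 6.297 + 18.6792 + 6.8875)^(1/1.5) = (32.955)^(1/1.5) ≈ 10.2789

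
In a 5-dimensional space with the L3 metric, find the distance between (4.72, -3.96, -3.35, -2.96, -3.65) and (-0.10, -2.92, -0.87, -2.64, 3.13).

(Σ|x_i - y_i|^3)^(1/3) = (|4.72 - (-0.1)|^3 + |-3.96 - (-2.92)|^3 + |-3.35 - (-0.87)|^3 + |-2.96 - (-2.64)|^3 + |-3.65 - 3.13|^3)^(1/3)
= (4.82^3 + 1.04^3 + 2.48^3 + 0.32^3 + 6.78^3)^(1/3) ≈ (111.9802 + 1.1249 + 15.253 + 0.0328 + 311.6658)^(1/3) = (440.0567)^(1/3) ≈ 7.6062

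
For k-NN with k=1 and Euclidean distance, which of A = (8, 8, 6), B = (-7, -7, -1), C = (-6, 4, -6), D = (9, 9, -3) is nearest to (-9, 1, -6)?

Distances: d(A) ≈ 21.9545, d(B) ≈ 9.6437, d(C) ≈ 4.2426, d(D) ≈ 19.9249. Nearest: C = (-6, 4, -6) with distance 4.2426.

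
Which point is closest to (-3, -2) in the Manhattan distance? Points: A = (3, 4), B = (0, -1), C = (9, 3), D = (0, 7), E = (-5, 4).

Distances: d(A) = 12, d(B) = 4, d(C) = 17, d(D) = 12, d(E) = 8. Nearest: B = (0, -1) with distance 4.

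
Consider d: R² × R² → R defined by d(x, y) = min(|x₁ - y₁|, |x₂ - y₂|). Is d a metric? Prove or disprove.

No. d fails identity of indiscernibles: take x = (0, 0) and y = (0, 6). Then d(x,y) = min(|0 - 0|, |0 - 6|) = min(0, 6) = 0, yet x ≠ y.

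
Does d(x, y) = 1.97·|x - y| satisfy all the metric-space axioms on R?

Yes. Since |x - y| is a metric on R and 1.97 > 0, the positive scalar multiple 1.97·|x - y| is also a metric: scaling by a positive constant preserves non-negativity, identity (d=0 ⟺ |x-y|=0 ⟺ x=y), symmetry, and the triangle inequality.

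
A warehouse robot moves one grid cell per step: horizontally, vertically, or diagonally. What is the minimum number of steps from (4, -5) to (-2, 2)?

max(|x_i - y_i|) = max(|4 - (-2)|, |-5 - 2|) = max(6, 7) = 7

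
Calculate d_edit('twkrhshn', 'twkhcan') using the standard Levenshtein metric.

Let D[i][j] be the edit distance between the first i characters of 'twkrhshn' and the first j characters of 'twkhcan', with D[i][0] = i, D[0][j] = j, and D[i][j] = D[i-1][j-1] if the characters match, else 1 + min(D[i-1][j], D[i][j-1], D[i-1][j-1]). Filling the table (rows: prefixes of 'twkrhshn', columns: prefixes of 'twkhcan'):
     ε  t  w  k  h  c  a  n
  ε  0  1  2  3  4  5  6  7
  t  1  0  1  2  3  4  5  6
  w  2  1  0  1  2  3  4  5
  k  3  2  1  0  1  2  3  4
  r  4  3  2  1  1  2  3  4
  h  5  4  3  2  1  2  3  4
  s  6  5  4  3  2  2  3  4
  h  7  6  5  4  3  3  3  4
  n  8  7  6  5  4  4  4  3
The bottom-right entry gives D[8][7] = 3, so no sequence of fewer than 3 edits works. Backtracking through the table gives one optimal edit sequence (3 edits):
  twkrhshn → twkhshn (del r @4)
  twkhshn → twkhchn (sub s→c @5)
  twkhchn → twkhcan (sub h→a @6)
Edit distance = 3.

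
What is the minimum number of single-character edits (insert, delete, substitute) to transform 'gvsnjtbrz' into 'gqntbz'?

Let D[i][j] be the edit distance between the first i characters of 'gvsnjtbrz' and the first j characters of 'gqntbz', with D[i][0] = i, D[0][j] = j, and D[i][j] = D[i-1][j-1] if the characters match, else 1 + min(D[i-1][j], D[i][j-1], D[i-1][j-1]). Filling the table (rows: prefixes of 'gvsnjtbrz', columns: prefixes of 'gqntbz'):
     ε  g  q  n  t  b  z
  ε  0  1  2  3  4  5  6
  g  1  0  1  2  3  4  5
  v  2  1  1  2  3  4  5
  s  3  2  2  2  3  4  5
  n  4  3  3  2  3  4  5
  j  5  4  4  3  3  4  5
  t  6  5  5  4  3  4  5
  b  7  6  6  5  4  3  4
  r  8  7  7  6  5  4  4
  z  9  8  8  7  6  5  4
The bottom-right entry gives D[9][6] = 4, so no sequence of fewer than 4 edits works. Backtracking through the table gives one optimal edit sequence (4 edits):
  gvsnjtbrz → gsnjtbrz (del v @2)
  gsnjtbrz → gqnjtbrz (sub s→q @2)
  gqnjtbrz → gqntbrz (del j @4)
  gqntbrz → gqntbz (del r @6)
Edit distance = 4.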